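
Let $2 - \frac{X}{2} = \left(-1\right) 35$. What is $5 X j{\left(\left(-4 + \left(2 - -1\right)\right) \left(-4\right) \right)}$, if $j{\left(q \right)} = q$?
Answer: $1480$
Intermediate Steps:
$X = 74$ ($X = 4 - 2 \left(\left(-1\right) 35\right) = 4 - -70 = 4 + 70 = 74$)
$5 X j{\left(\left(-4 + \left(2 - -1\right)\right) \left(-4\right) \right)} = 5 \cdot 74 \left(-4 + \left(2 - -1\right)\right) \left(-4\right) = 370 \left(-4 + \left(2 + 1\right)\right) \left(-4\right) = 370 \left(-4 + 3\right) \left(-4\right) = 370 \left(\left(-1\right) \left(-4\right)\right) = 370 \cdot 4 = 1480$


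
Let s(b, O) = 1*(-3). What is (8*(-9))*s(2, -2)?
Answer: 216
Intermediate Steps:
s(b, O) = -3
(8*(-9))*s(2, -2) = (8*(-9))*(-3) = -72*(-3) = 216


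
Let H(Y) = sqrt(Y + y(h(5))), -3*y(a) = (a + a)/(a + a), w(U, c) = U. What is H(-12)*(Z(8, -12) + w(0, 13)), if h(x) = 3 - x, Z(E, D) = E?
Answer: 8*I*sqrt(111)/3 ≈ 28.095*I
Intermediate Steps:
y(a) = -1/3 (y(a) = -(a + a)/(3*(a + a)) = -2*a/(3*(2*a)) = -2*a*1/(2*a)/3 = -1/3*1 = -1/3)
H(Y) = sqrt(-1/3 + Y) (H(Y) = sqrt(Y - 1/3) = sqrt(-1/3 + Y))
H(-12)*(Z(8, -12) + w(0, 13)) = (sqrt(-3 + 9*(-12))/3)*(8 + 0) = (sqrt(-3 - 108)/3)*8 = (sqrt(-111)/3)*8 = ((I*sqrt(111))/3)*8 = (I*sqrt(111)/3)*8 = 8*I*sqrt(111)/3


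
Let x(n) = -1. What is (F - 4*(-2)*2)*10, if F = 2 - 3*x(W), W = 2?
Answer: 210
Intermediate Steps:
F = 5 (F = 2 - 3*(-1) = 2 + 3 = 5)
(F - 4*(-2)*2)*10 = (5 - 4*(-2)*2)*10 = (5 + 8*2)*10 = (5 + 16)*10 = 21*10 = 210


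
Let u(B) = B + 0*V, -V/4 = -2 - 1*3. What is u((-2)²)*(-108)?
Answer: -432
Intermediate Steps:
V = 20 (V = -4*(-2 - 1*3) = -4*(-2 - 3) = -4*(-5) = 20)
u(B) = B (u(B) = B + 0*20 = B + 0 = B)
u((-2)²)*(-108) = (-2)²*(-108) = 4*(-108) = -432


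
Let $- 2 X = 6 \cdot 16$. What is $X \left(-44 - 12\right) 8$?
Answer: $21504$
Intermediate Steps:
$X = -48$ ($X = - \frac{6 \cdot 16}{2} = \left(- \frac{1}{2}\right) 96 = -48$)
$X \left(-44 - 12\right) 8 = - 48 \left(-44 - 12\right) 8 = \left(-48\right) \left(-56\right) 8 = 2688 \cdot 8 = 21504$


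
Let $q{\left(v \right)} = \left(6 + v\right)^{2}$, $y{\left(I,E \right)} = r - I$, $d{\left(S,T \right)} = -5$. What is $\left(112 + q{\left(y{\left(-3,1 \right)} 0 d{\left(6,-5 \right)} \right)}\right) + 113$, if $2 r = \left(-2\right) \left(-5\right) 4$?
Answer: $261$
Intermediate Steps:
$r = 20$ ($r = \frac{\left(-2\right) \left(-5\right) 4}{2} = \frac{10 \cdot 4}{2} = \frac{1}{2} \cdot 40 = 20$)
$y{\left(I,E \right)} = 20 - I$
$\left(112 + q{\left(y{\left(-3,1 \right)} 0 d{\left(6,-5 \right)} \right)}\right) + 113 = \left(112 + \left(6 + \left(20 - -3\right) 0 \left(-5\right)\right)^{2}\right) + 113 = \left(112 + \left(6 + \left(20 + 3\right) 0 \left(-5\right)\right)^{2}\right) + 113 = \left(112 + \left(6 + 23 \cdot 0 \left(-5\right)\right)^{2}\right) + 113 = \left(112 + \left(6 + 0 \left(-5\right)\right)^{2}\right) + 113 = \left(112 + \left(6 + 0\right)^{2}\right) + 113 = \left(112 + 6^{2}\right) + 113 = \left(112 + 36\right) + 113 = 148 + 113 = 261$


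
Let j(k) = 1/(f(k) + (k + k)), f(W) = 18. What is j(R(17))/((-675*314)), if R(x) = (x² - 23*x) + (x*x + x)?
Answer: -1/90290700 ≈ -1.1075e-8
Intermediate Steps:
R(x) = -22*x + 2*x² (R(x) = (x² - 23*x) + (x² + x) = (x² - 23*x) + (x + x²) = -22*x + 2*x²)
j(k) = 1/(18 + 2*k) (j(k) = 1/(18 + (k + k)) = 1/(18 + 2*k))
j(R(17))/((-675*314)) = (1/(2*(9 + 2*17*(-11 + 17))))/((-675*314)) = (1/(2*(9 + 2*17*6)))/(-211950) = (1/(2*(9 + 204)))*(-1/211950) = ((½)/213)*(-1/211950) = ((½)*(1/213))*(-1/211950) = (1/426)*(-1/211950) = -1/90290700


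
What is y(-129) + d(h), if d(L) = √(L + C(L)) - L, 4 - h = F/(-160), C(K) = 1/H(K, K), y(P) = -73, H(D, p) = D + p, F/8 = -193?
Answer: -1347/20 + 3*I*√814165/1130 ≈ -67.35 + 2.3955*I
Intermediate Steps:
F = -1544 (F = 8*(-193) = -1544)
C(K) = 1/(2*K) (C(K) = 1/(K + K) = 1/(2*K))
h = -113/20 (h = 4 - (-1544)/(-160) = 4 - (-1544)*(-1)/160 = 4 - 1*193/20 = 4 - 193/20 = -113/20 ≈ -5.6500)
d(L) = √(L + 1/(2*L)) - L
y(-129) + d(h) = -73 + (√(2/(-113/20) + 4*(-113/20))/2 - 1*(-113/20)) = -73 + (√(2*(-20/113) - 113/5)/2 + 113/20) = -73 + (√(-40/113 - 113/5)/2 + 113/20) = -73 + (√(-12969/565)/2 + 113/20) = -73 + ((3*I*√814165/565)/2 + 113/20) = -73 + (3*I*√814165/1130 + 113/20) = -73 + (113/20 + 3*I*√814165/1130) = -1347/20 + 3*I*√814165/1130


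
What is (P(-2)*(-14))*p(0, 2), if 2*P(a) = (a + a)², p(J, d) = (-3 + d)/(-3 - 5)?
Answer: -14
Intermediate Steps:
p(J, d) = 3/8 - d/8 (p(J, d) = (-3 + d)/(-8) = (-3 + d)*(-⅛) = 3/8 - d/8)
P(a) = 2*a² (P(a) = (a + a)²/2 = (2*a)²/2 = (4*a²)/2 = 2*a²)
(P(-2)*(-14))*p(0, 2) = ((2*(-2)²)*(-14))*(3/8 - ⅛*2) = ((2*4)*(-14))*(3/8 - ¼) = (8*(-14))*(⅛) = -112*⅛ = -14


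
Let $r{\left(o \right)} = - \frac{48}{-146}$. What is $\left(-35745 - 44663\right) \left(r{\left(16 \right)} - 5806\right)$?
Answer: $\frac{34078036112}{73} \approx 4.6682 \cdot 10^{8}$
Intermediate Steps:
$r{\left(o \right)} = \frac{24}{73}$ ($r{\left(o \right)} = \left(-48\right) \left(- \frac{1}{146}\right) = \frac{24}{73}$)
$\left(-35745 - 44663\right) \left(r{\left(16 \right)} - 5806\right) = \left(-35745 - 44663\right) \left(\frac{24}{73} - 5806\right) = \left(-80408\right) \left(- \frac{423814}{73}\right) = \frac{34078036112}{73}$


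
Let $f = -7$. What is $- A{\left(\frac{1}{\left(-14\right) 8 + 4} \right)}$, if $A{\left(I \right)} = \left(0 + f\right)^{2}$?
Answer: $-49$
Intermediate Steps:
$A{\left(I \right)} = 49$ ($A{\left(I \right)} = \left(0 - 7\right)^{2} = \left(-7\right)^{2} = 49$)
$- A{\left(\frac{1}{\left(-14\right) 8 + 4} \right)} = \left(-1\right) 49 = -49$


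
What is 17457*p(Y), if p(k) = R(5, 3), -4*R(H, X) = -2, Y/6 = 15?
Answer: 17457/2 ≈ 8728.5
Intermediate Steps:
Y = 90 (Y = 6*15 = 90)
R(H, X) = ½ (R(H, X) = -¼*(-2) = ½)
p(k) = ½
17457*p(Y) = 17457*(½) = 17457/2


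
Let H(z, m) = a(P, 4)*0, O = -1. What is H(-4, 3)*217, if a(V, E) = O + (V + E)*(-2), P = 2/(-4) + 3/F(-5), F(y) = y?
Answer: 0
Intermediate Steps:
P = -11/10 (P = 2/(-4) + 3/(-5) = 2*(-1/4) + 3*(-1/5) = -1/2 - 3/5 = -11/10 ≈ -1.1000)
a(V, E) = -1 - 2*E - 2*V (a(V, E) = -1 + (V + E)*(-2) = -1 + (E + V)*(-2) = -1 + (-2*E - 2*V) = -1 - 2*E - 2*V)
H(z, m) = 0 (H(z, m) = (-1 - 2*4 - 2*(-11/10))*0 = (-1 - 8 + 11/5)*0 = -34/5*0 = 0)
H(-4, 3)*217 = 0*217 = 0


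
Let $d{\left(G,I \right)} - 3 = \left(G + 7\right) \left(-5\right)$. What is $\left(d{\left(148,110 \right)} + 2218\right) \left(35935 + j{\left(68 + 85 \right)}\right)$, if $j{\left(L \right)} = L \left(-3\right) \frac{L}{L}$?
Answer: $51298296$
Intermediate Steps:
$d{\left(G,I \right)} = -32 - 5 G$ ($d{\left(G,I \right)} = 3 + \left(G + 7\right) \left(-5\right) = 3 + \left(7 + G\right) \left(-5\right) = 3 - \left(35 + 5 G\right) = -32 - 5 G$)
$j{\left(L \right)} = - 3 L$ ($j{\left(L \right)} = - 3 L 1 = - 3 L$)
$\left(d{\left(148,110 \right)} + 2218\right) \left(35935 + j{\left(68 + 85 \right)}\right) = \left(\left(-32 - 740\right) + 2218\right) \left(35935 - 3 \left(68 + 85\right)\right) = \left(\left(-32 - 740\right) + 2218\right) \left(35935 - 459\right) = \left(-772 + 2218\right) \left(35935 - 459\right) = 1446 \cdot 35476 = 51298296$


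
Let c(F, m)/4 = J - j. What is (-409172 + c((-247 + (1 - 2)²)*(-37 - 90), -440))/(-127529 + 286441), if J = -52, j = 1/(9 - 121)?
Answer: -11462639/4449536 ≈ -2.5761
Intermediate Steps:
j = -1/112 (j = 1/(-112) = -1/112 ≈ -0.0089286)
c(F, m) = -5823/28 (c(F, m) = 4*(-52 - 1*(-1/112)) = 4*(-52 + 1/112) = 4*(-5823/112) = -5823/28)
(-409172 + c((-247 + (1 - 2)²)*(-37 - 90), -440))/(-127529 + 286441) = (-409172 - 5823/28)/(-127529 + 286441) = -11462639/28/158912 = -11462639/28*1/158912 = -11462639/4449536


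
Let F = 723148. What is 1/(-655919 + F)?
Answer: 1/67229 ≈ 1.4875e-5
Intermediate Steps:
1/(-655919 + F) = 1/(-655919 + 723148) = 1/67229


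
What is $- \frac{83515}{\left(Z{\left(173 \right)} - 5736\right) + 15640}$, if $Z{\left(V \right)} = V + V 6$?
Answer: $- \frac{16703}{2223} \approx -7.5137$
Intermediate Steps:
$Z{\left(V \right)} = 7 V$ ($Z{\left(V \right)} = V + 6 V = 7 V$)
$- \frac{83515}{\left(Z{\left(173 \right)} - 5736\right) + 15640} = - \frac{83515}{\left(7 \cdot 173 - 5736\right) + 15640} = - \frac{83515}{\left(1211 - 5736\right) + 15640} = - \frac{83515}{-4525 + 15640} = - \frac{83515}{11115} = \left(-83515\right) \frac{1}{11115} = - \frac{16703}{2223}$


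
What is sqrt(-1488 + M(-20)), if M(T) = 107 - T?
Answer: I*sqrt(1361) ≈ 36.892*I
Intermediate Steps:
sqrt(-1488 + M(-20)) = sqrt(-1488 + (107 - 1*(-20))) = sqrt(-1488 + (107 + 20)) = sqrt(-1488 + 127) = sqrt(-1361) = I*sqrt(1361)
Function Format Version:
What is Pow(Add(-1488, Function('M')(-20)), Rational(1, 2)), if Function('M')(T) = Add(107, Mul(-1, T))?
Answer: Mul(I, Pow(1361, Rational(1, 2))) ≈ Mul(36.892, I)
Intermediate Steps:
Pow(Add(-1488, Function('M')(-20)), Rational(1, 2)) = Pow(Add(-1488, Add(107, Mul(-1, -20))), Rational(1, 2)) = Pow(Add(-1488, Add(107, 20)), Rational(1, 2)) = Pow(Add(-1488, 127), Rational(1, 2)) = Pow(-1361, Rational(1, 2)) = Mul(I, Pow(1361, Rational(1, 2)))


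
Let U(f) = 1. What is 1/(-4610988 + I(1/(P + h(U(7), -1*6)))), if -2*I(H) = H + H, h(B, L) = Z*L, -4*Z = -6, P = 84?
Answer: -75/345824101 ≈ -2.1687e-7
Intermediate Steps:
Z = 3/2 (Z = -¼*(-6) = 3/2 ≈ 1.5000)
h(B, L) = 3*L/2
I(H) = -H (I(H) = -(H + H)/2 = -H)
1/(-4610988 + I(1/(P + h(U(7), -1*6)))) = 1/(-4610988 - 1/(84 + 3*(-1*6)/2)) = 1/(-4610988 - 1/(84 + (3/2)*(-6))) = 1/(-4610988 - 1/(84 - 9)) = 1/(-4610988 - 1/75) = 1/(-345824101/75) = -75/345824101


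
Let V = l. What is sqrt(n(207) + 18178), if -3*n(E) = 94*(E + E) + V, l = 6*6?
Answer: 7*sqrt(106) ≈ 72.069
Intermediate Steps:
l = 36
V = 36
n(E) = -12 - 188*E/3 (n(E) = -(94*(E + E) + 36)/3 = -(94*(2*E) + 36)/3 = -(188*E + 36)/3 = -(36 + 188*E)/3 = -12 - 188*E/3)
sqrt(n(207) + 18178) = sqrt((-12 - 188/3*207) + 18178) = sqrt((-12 - 12972) + 18178) = sqrt(-12984 + 18178) = sqrt(5194) = 7*sqrt(106)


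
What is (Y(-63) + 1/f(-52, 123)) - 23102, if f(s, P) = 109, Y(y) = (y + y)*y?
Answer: -1652875/109 ≈ -15164.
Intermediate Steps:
Y(y) = 2*y² (Y(y) = (2*y)*y = 2*y²)
(Y(-63) + 1/f(-52, 123)) - 23102 = (2*(-63)² + 1/109) - 23102 = (2*3969 + 1/109) - 23102 = (7938 + 1/109) - 23102 = 865243/109 - 23102 = -1652875/109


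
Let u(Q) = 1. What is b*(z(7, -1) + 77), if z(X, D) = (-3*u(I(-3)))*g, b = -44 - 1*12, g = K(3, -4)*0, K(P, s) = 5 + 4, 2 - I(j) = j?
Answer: -4312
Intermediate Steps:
I(j) = 2 - j
K(P, s) = 9
g = 0 (g = 9*0 = 0)
b = -56 (b = -44 - 12 = -56)
z(X, D) = 0 (z(X, D) = -3*1*0 = -3*0 = 0)
b*(z(7, -1) + 77) = -56*(0 + 77) = -56*77 = -4312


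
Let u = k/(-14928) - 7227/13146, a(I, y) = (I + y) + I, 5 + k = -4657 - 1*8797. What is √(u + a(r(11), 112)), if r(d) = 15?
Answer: √9517680606029127/8176812 ≈ 11.931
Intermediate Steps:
k = -13459 (k = -5 + (-4657 - 1*8797) = -5 + (-4657 - 8797) = -5 - 13454 = -13459)
a(I, y) = y + 2*I
u = 11507893/32707248 (u = -13459/(-14928) - 7227/13146 = -13459*(-1/14928) - 7227*1/13146 = 13459/14928 - 2409/4382 = 11507893/32707248 ≈ 0.35185)
√(u + a(r(11), 112)) = √(11507893/32707248 + (112 + 2*15)) = √(11507893/32707248 + (112 + 30)) = √(11507893/32707248 + 142) = √(4655937109/32707248) = √9517680606029127/8176812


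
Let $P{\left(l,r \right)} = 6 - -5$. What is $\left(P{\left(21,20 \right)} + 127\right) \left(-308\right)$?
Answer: $-42504$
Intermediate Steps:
$P{\left(l,r \right)} = 11$ ($P{\left(l,r \right)} = 6 + 5 = 11$)
$\left(P{\left(21,20 \right)} + 127\right) \left(-308\right) = \left(11 + 127\right) \left(-308\right) = 138 \left(-308\right) = -42504$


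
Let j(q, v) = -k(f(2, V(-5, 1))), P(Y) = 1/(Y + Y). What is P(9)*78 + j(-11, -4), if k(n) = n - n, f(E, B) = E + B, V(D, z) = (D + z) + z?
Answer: 13/3 ≈ 4.3333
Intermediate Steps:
V(D, z) = D + 2*z
P(Y) = 1/(2*Y)
f(E, B) = B + E
k(n) = 0
j(q, v) = 0 (j(q, v) = -1*0 = 0)
P(9)*78 + j(-11, -4) = ((1/2)/9)*78 + 0 = ((1/2)*(1/9))*78 + 0 = (1/18)*78 + 0 = 13/3 + 0 = 13/3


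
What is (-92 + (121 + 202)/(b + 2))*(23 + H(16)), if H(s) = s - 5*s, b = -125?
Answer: 11639/3 ≈ 3879.7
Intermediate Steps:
H(s) = -4*s
(-92 + (121 + 202)/(b + 2))*(23 + H(16)) = (-92 + (121 + 202)/(-125 + 2))*(23 - 4*16) = (-92 + 323/(-123))*(23 - 64) = (-92 + 323*(-1/123))*(-41) = (-92 - 323/123)*(-41) = -11639/123*(-41) = 11639/3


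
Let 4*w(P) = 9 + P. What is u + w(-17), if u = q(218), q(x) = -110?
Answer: -112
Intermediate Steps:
w(P) = 9/4 + P/4 (w(P) = (9 + P)/4 = 9/4 + P/4)
u = -110
u + w(-17) = -110 + (9/4 + (1/4)*(-17)) = -110 + (9/4 - 17/4) = -110 - 2 = -112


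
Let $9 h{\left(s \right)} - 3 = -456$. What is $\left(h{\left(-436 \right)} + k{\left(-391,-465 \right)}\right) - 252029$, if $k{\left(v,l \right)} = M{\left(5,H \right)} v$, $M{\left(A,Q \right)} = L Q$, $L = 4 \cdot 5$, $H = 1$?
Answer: $- \frac{779698}{3} \approx -2.599 \cdot 10^{5}$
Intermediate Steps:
$L = 20$
$h{\left(s \right)} = - \frac{151}{3}$ ($h{\left(s \right)} = \frac{1}{3} + \frac{1}{9} \left(-456\right) = \frac{1}{3} - \frac{152}{3} = - \frac{151}{3}$)
$M{\left(A,Q \right)} = 20 Q$
$k{\left(v,l \right)} = 20 v$ ($k{\left(v,l \right)} = 20 \cdot 1 v = 20 v$)
$\left(h{\left(-436 \right)} + k{\left(-391,-465 \right)}\right) - 252029 = \left(- \frac{151}{3} + 20 \left(-391\right)\right) - 252029 = \left(- \frac{151}{3} - 7820\right) - 252029 = - \frac{23611}{3} - 252029 = - \frac{779698}{3}$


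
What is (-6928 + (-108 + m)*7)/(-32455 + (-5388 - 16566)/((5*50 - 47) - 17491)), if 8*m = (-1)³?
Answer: 132856119/561060086 ≈ 0.23679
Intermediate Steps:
m = -⅛ (m = (⅛)*(-1)³ = (⅛)*(-1) = -⅛ ≈ -0.12500)
(-6928 + (-108 + m)*7)/(-32455 + (-5388 - 16566)/((5*50 - 47) - 17491)) = (-6928 + (-108 - ⅛)*7)/(-32455 + (-5388 - 16566)/((5*50 - 47) - 17491)) = (-6928 - 865/8*7)/(-32455 - 21954/((250 - 47) - 17491)) = (-6928 - 6055/8)/(-32455 - 21954/(203 - 17491)) = -61479/(8*(-32455 - 21954/(-17288))) = -61479/(8*(-32455 - 21954*(-1/17288))) = -61479/(8*(-32455 + 10977/8644)) = -61479/(8*(-280530043/8644)) = -61479/8*(-8644/280530043) = 132856119/561060086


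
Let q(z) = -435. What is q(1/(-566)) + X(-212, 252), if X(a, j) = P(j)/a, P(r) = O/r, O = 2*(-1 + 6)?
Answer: -11619725/26712 ≈ -435.00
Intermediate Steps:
O = 10 (O = 2*5 = 10)
P(r) = 10/r
X(a, j) = 10/(a*j) (X(a, j) = (10/j)/a = 10/(a*j))
q(1/(-566)) + X(-212, 252) = -435 + 10/(-212*252) = -435 + 10*(-1/212)*(1/252) = -435 - 5/26712 = -11619725/26712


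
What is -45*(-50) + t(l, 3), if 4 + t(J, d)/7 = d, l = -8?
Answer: 2243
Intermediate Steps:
t(J, d) = -28 + 7*d
-45*(-50) + t(l, 3) = -45*(-50) + (-28 + 7*3) = 2250 + (-28 + 21) = 2250 - 7 = 2243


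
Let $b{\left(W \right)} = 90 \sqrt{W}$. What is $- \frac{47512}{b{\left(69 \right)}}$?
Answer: $- \frac{23756 \sqrt{69}}{3105} \approx -63.553$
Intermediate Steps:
$- \frac{47512}{b{\left(69 \right)}} = - \frac{47512}{90 \sqrt{69}} = - 47512 \frac{\sqrt{69}}{6210} = - \frac{23756 \sqrt{69}}{3105}$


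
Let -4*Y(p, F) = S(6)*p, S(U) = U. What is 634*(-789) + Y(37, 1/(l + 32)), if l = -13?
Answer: -1000563/2 ≈ -5.0028e+5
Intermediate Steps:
Y(p, F) = -3*p/2
634*(-789) + Y(37, 1/(l + 32)) = 634*(-789) - 3/2*37 = -500226 - 111/2 = -1000563/2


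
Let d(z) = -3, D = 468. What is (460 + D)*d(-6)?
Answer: -2784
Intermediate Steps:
(460 + D)*d(-6) = (460 + 468)*(-3) = 928*(-3) = -2784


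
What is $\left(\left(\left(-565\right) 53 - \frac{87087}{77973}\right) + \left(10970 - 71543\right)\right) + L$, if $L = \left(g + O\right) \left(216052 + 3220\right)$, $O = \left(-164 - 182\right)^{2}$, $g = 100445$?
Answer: $\frac{179245269089215}{3713} \approx 4.8275 \cdot 10^{10}$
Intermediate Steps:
$O = 119716$ ($O = \left(-346\right)^{2} = 119716$)
$L = 48275142792$ ($L = \left(100445 + 119716\right) \left(216052 + 3220\right) = 220161 \cdot 219272 = 48275142792$)
$\left(\left(\left(-565\right) 53 - \frac{87087}{77973}\right) + \left(10970 - 71543\right)\right) + L = \left(\left(\left(-565\right) 53 - \frac{87087}{77973}\right) + \left(10970 - 71543\right)\right) + 48275142792 = \left(\left(-29945 - \frac{4147}{3713}\right) + \left(10970 - 71543\right)\right) + 48275142792 = \left(\left(-29945 - \frac{4147}{3713}\right) - 60573\right) + 48275142792 = \left(- \frac{111189932}{3713} - 60573\right) + 48275142792 = - \frac{336097481}{3713} + 48275142792 = \frac{179245269089215}{3713}$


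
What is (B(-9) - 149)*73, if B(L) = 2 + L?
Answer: -11388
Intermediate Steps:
(B(-9) - 149)*73 = ((2 - 9) - 149)*73 = (-7 - 149)*73 = -156*73 = -11388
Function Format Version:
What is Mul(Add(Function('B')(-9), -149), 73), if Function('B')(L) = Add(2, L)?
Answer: -11388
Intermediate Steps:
Mul(Add(Function('B')(-9), -149), 73) = Mul(Add(Add(2, -9), -149), 73) = Mul(Add(-7, -149), 73) = Mul(-156, 73) = -11388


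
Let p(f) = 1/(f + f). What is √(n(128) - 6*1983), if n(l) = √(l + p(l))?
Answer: √(-190368 + 3*√3641)/4 ≈ 109.03*I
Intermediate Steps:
p(f) = 1/(2*f)
n(l) = √(l + 1/(2*l))
√(n(128) - 6*1983) = √(√(2/128 + 4*128)/2 - 6*1983) = √(√(2*(1/128) + 512)/2 - 11898) = √(√(1/64 + 512)/2 - 11898) = √(√(32769/64)/2 - 11898) = √((3*√3641/8)/2 - 11898) = √(3*√3641/16 - 11898) = √(-11898 + 3*√3641/16)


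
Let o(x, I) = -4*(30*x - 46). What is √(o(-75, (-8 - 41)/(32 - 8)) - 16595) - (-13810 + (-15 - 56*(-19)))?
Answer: 12761 + I*√7411 ≈ 12761.0 + 86.087*I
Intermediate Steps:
o(x, I) = 184 - 120*x (o(x, I) = -4*(-46 + 30*x) = 184 - 120*x)
√(o(-75, (-8 - 41)/(32 - 8)) - 16595) - (-13810 + (-15 - 56*(-19))) = √((184 - 120*(-75)) - 16595) - (-13810 + (-15 - 56*(-19))) = √((184 + 9000) - 16595) - (-13810 + (-15 + 1064)) = √(9184 - 16595) - (-13810 + 1049) = √(-7411) - 1*(-12761) = I*√7411 + 12761 = 12761 + I*√7411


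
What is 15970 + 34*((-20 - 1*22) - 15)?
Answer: 14032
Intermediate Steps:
15970 + 34*((-20 - 1*22) - 15) = 15970 + 34*((-20 - 22) - 15) = 15970 + 34*(-42 - 15) = 15970 + 34*(-57) = 15970 - 1938 = 14032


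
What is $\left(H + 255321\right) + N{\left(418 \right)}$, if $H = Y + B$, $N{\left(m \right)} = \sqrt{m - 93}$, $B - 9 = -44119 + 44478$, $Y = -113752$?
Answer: $141937 + 5 \sqrt{13} \approx 1.4196 \cdot 10^{5}$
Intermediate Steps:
$B = 368$ ($B = 9 + \left(-44119 + 44478\right) = 9 + 359 = 368$)
$N{\left(m \right)} = \sqrt{-93 + m}$
$H = -113384$ ($H = -113752 + 368 = -113384$)
$\left(H + 255321\right) + N{\left(418 \right)} = \left(-113384 + 255321\right) + \sqrt{-93 + 418} = 141937 + \sqrt{325} = 141937 + 5 \sqrt{13}$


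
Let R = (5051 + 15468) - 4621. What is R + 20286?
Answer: 36184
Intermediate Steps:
R = 15898 (R = 20519 - 4621 = 15898)
R + 20286 = 15898 + 20286 = 36184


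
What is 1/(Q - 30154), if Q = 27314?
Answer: -1/2840 ≈ -0.00035211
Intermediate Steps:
1/(Q - 30154) = 1/(27314 - 30154) = 1/(-2840) = -1/2840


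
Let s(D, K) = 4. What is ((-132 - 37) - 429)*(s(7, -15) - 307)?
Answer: 181194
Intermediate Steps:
((-132 - 37) - 429)*(s(7, -15) - 307) = ((-132 - 37) - 429)*(4 - 307) = (-169 - 429)*(-303) = -598*(-303) = 181194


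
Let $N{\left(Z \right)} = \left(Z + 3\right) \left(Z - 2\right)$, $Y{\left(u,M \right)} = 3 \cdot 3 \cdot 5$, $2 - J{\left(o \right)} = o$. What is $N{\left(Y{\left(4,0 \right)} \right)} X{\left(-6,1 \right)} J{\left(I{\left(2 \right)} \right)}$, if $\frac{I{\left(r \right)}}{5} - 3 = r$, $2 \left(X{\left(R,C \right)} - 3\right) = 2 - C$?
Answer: $-166152$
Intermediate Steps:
$X{\left(R,C \right)} = 4 - \frac{C}{2}$ ($X{\left(R,C \right)} = 3 + \frac{2 - C}{2} = 3 - \left(-1 + \frac{C}{2}\right) = 4 - \frac{C}{2}$)
$I{\left(r \right)} = 15 + 5 r$
$J{\left(o \right)} = 2 - o$
$Y{\left(u,M \right)} = 45$ ($Y{\left(u,M \right)} = 9 \cdot 5 = 45$)
$N{\left(Z \right)} = \left(-2 + Z\right) \left(3 + Z\right)$ ($N{\left(Z \right)} = \left(3 + Z\right) \left(-2 + Z\right) = \left(-2 + Z\right) \left(3 + Z\right)$)
$N{\left(Y{\left(4,0 \right)} \right)} X{\left(-6,1 \right)} J{\left(I{\left(2 \right)} \right)} = \left(-6 + 45 + 45^{2}\right) \left(4 - \frac{1}{2}\right) \left(2 - \left(15 + 5 \cdot 2\right)\right) = \left(-6 + 45 + 2025\right) \left(4 - \frac{1}{2}\right) \left(2 - \left(15 + 10\right)\right) = 2064 \cdot \frac{7}{2} \left(2 - 25\right) = 7224 \left(2 - 25\right) = 7224 \left(-23\right) = -166152$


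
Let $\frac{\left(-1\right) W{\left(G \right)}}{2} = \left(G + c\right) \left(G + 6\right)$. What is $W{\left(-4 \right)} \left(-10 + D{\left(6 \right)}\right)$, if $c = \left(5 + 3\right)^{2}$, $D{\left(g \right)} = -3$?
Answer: $3120$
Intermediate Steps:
$c = 64$ ($c = 8^{2} = 64$)
$W{\left(G \right)} = - 2 \left(6 + G\right) \left(64 + G\right)$ ($W{\left(G \right)} = - 2 \left(G + 64\right) \left(G + 6\right) = - 2 \left(64 + G\right) \left(6 + G\right) = - 2 \left(6 + G\right) \left(64 + G\right)$)
$W{\left(-4 \right)} \left(-10 + D{\left(6 \right)}\right) = \left(-768 - -560 - 2 \left(-4\right)^{2}\right) \left(-10 - 3\right) = \left(-768 + 560 - 32\right) \left(-13\right) = \left(-240\right) \left(-13\right) = 3120$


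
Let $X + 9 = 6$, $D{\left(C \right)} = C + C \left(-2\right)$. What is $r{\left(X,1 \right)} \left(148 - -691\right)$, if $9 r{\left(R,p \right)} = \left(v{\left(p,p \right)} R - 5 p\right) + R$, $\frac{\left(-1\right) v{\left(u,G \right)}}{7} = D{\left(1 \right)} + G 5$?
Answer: $\frac{63764}{9} \approx 7084.9$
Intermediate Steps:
$D{\left(C \right)} = - C$ ($D{\left(C \right)} = C - 2 C = - C$)
$X = -3$ ($X = -9 + 6 = -3$)
$v{\left(u,G \right)} = 7 - 35 G$ ($v{\left(u,G \right)} = - 7 \left(\left(-1\right) 1 + G 5\right) = - 7 \left(-1 + 5 G\right) = 7 - 35 G$)
$r{\left(R,p \right)} = - \frac{5 p}{9} + \frac{R}{9} + \frac{R \left(7 - 35 p\right)}{9}$ ($r{\left(R,p \right)} = \frac{\left(\left(7 - 35 p\right) R - 5 p\right) + R}{9} = \frac{\left(R \left(7 - 35 p\right) - 5 p\right) + R}{9} = \frac{\left(- 5 p + R \left(7 - 35 p\right)\right) + R}{9} = \frac{R - 5 p + R \left(7 - 35 p\right)}{9} = - \frac{5 p}{9} + \frac{R}{9} + \frac{R \left(7 - 35 p\right)}{9}$)
$r{\left(X,1 \right)} \left(148 - -691\right) = \left(\left(- \frac{5}{9}\right) 1 + \frac{8}{9} \left(-3\right) - \left(- \frac{35}{3}\right) 1\right) \left(148 - -691\right) = \left(- \frac{5}{9} - \frac{8}{3} + \frac{35}{3}\right) \left(148 + 691\right) = \frac{76}{9} \cdot 839 = \frac{63764}{9}$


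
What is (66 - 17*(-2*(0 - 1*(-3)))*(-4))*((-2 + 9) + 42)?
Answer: -16758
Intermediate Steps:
(66 - 17*(-2*(0 - 1*(-3)))*(-4))*((-2 + 9) + 42) = (66 - 17*(-2*(0 + 3))*(-4))*(7 + 42) = (66 - 17*(-2*3)*(-4))*49 = (66 - (-102)*(-4))*49 = (66 - 17*24)*49 = (66 - 408)*49 = -342*49 = -16758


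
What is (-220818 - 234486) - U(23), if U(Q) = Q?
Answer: -455327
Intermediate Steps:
(-220818 - 234486) - U(23) = (-220818 - 234486) - 1*23 = -455304 - 23 = -455327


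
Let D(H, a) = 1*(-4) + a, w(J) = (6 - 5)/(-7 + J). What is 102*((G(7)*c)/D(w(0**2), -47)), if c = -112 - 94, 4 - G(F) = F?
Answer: -1236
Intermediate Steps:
G(F) = 4 - F
c = -206
w(J) = 1/(-7 + J)
D(H, a) = -4 + a
102*((G(7)*c)/D(w(0**2), -47)) = 102*(((4 - 1*7)*(-206))/(-4 - 47)) = 102*(((4 - 7)*(-206))/(-51)) = 102*(-3*(-206)*(-1/51)) = 102*(618*(-1/51)) = 102*(-206/17) = -1236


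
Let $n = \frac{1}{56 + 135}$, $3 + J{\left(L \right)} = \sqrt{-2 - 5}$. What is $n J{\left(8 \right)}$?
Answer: $- \frac{3}{191} + \frac{i \sqrt{7}}{191} \approx -0.015707 + 0.013852 i$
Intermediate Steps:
$J{\left(L \right)} = -3 + i \sqrt{7}$ ($J{\left(L \right)} = -3 + \sqrt{-2 - 5} = -3 + \sqrt{-7} = -3 + i \sqrt{7}$)
$n = \frac{1}{191} \approx 0.0052356$
$n J{\left(8 \right)} = \frac{-3 + i \sqrt{7}}{191} = - \frac{3}{191} + \frac{i \sqrt{7}}{191}$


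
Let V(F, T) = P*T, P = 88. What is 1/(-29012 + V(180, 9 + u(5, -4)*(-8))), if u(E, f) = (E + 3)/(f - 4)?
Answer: -1/27516 ≈ -3.6342e-5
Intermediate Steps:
u(E, f) = (3 + E)/(-4 + f)
V(F, T) = 88*T
1/(-29012 + V(180, 9 + u(5, -4)*(-8))) = 1/(-29012 + 88*(9 + ((3 + 5)/(-4 - 4))*(-8))) = 1/(-29012 + 88*(9 + (8/(-8))*(-8))) = 1/(-29012 + 88*(9 - ⅛*8*(-8))) = 1/(-29012 + 88*(9 - 1*(-8))) = 1/(-29012 + 88*(9 + 8)) = 1/(-29012 + 88*17) = 1/(-29012 + 1496) = 1/(-27516) = -1/27516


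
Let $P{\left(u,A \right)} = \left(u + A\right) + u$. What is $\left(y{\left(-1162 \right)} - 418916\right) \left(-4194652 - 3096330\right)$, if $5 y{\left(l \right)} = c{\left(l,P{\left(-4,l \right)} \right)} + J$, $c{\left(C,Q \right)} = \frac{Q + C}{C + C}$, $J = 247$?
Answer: $\frac{1774343426493196}{581} \approx 3.0539 \cdot 10^{12}$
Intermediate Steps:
$P{\left(u,A \right)} = A + 2 u$ ($P{\left(u,A \right)} = \left(A + u\right) + u = A + 2 u$)
$c{\left(C,Q \right)} = \frac{C + Q}{2 C}$
$y{\left(l \right)} = \frac{247}{5} + \frac{-8 + 2 l}{10 l}$ ($y{\left(l \right)} = \frac{\frac{l + \left(l + 2 \left(-4\right)\right)}{2 l} + 247}{5} = \frac{\frac{l + \left(l - 8\right)}{2 l} + 247}{5} = \frac{\frac{l + \left(-8 + l\right)}{2 l} + 247}{5} = \frac{\frac{-8 + 2 l}{2 l} + 247}{5} = \frac{247 + \frac{-8 + 2 l}{2 l}}{5} = \frac{247}{5} + \frac{-8 + 2 l}{10 l}$)
$\left(y{\left(-1162 \right)} - 418916\right) \left(-4194652 - 3096330\right) = \left(\frac{4 \left(-1 + 62 \left(-1162\right)\right)}{5 \left(-1162\right)} - 418916\right) \left(-4194652 - 3096330\right) = \left(\frac{4}{5} \left(- \frac{1}{1162}\right) \left(-1 - 72044\right) - 418916\right) \left(-7290982\right) = \left(\frac{4}{5} \left(- \frac{1}{1162}\right) \left(-72045\right) - 418916\right) \left(-7290982\right) = \left(\frac{28818}{581} - 418916\right) \left(-7290982\right) = \left(- \frac{243361378}{581}\right) \left(-7290982\right) = \frac{1774343426493196}{581}$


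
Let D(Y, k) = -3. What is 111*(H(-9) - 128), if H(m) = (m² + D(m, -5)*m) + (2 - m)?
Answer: -999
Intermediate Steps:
H(m) = 2 + m² - 4*m (H(m) = (m² - 3*m) + (2 - m) = 2 + m² - 4*m)
111*(H(-9) - 128) = 111*((2 + (-9)² - 4*(-9)) - 128) = 111*((2 + 81 + 36) - 128) = 111*(119 - 128) = 111*(-9) = -999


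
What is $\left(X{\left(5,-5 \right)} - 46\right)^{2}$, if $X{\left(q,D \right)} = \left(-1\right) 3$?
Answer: $2401$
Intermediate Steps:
$X{\left(q,D \right)} = -3$
$\left(X{\left(5,-5 \right)} - 46\right)^{2} = \left(-3 - 46\right)^{2} = \left(-49\right)^{2} = 2401$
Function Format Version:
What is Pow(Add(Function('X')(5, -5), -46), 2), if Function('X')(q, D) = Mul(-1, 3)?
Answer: 2401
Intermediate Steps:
Function('X')(q, D) = -3
Pow(Add(Function('X')(5, -5), -46), 2) = Pow(Add(-3, -46), 2) = Pow(-49, 2) = 2401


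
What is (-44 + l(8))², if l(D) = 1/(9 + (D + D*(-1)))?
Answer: 156025/81 ≈ 1926.2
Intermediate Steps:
l(D) = ⅑ (l(D) = 1/(9 + (D - D)) = 1/(9 + 0) = 1/9 = ⅑)
(-44 + l(8))² = (-44 + ⅑)² = (-395/9)² = 156025/81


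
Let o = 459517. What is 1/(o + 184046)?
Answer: 1/643563 ≈ 1.5538e-6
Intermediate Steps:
1/(o + 184046) = 1/(459517 + 184046) = 1/643563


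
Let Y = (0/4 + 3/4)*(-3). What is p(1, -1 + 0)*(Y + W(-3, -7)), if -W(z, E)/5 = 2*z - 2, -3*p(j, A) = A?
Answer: 151/12 ≈ 12.583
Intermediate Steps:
p(j, A) = -A/3
W(z, E) = 10 - 10*z (W(z, E) = -5*(2*z - 2) = -5*(-2 + 2*z) = 10 - 10*z)
Y = -9/4 (Y = (0*(1/4) + 3*(1/4))*(-3) = (0 + 3/4)*(-3) = (3/4)*(-3) = -9/4 ≈ -2.2500)
p(1, -1 + 0)*(Y + W(-3, -7)) = (-(-1 + 0)/3)*(-9/4 + (10 - 10*(-3))) = (-1/3*(-1))*(-9/4 + (10 + 30)) = (-9/4 + 40)/3 = (1/3)*(151/4) = 151/12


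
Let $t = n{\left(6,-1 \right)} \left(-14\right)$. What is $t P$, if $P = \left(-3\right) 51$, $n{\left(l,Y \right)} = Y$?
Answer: $-2142$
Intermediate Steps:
$t = 14$ ($t = \left(-1\right) \left(-14\right) = 14$)
$P = -153$
$t P = 14 \left(-153\right) = -2142$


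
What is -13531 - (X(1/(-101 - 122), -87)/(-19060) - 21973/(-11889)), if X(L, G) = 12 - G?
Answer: -3066600952909/226604340 ≈ -13533.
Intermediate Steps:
-13531 - (X(1/(-101 - 122), -87)/(-19060) - 21973/(-11889)) = -13531 - ((12 - 1*(-87))/(-19060) - 21973/(-11889)) = -13531 - ((12 + 87)*(-1/19060) - 21973*(-1/11889)) = -13531 - (99*(-1/19060) + 21973/11889) = -13531 - (-99/19060 + 21973/11889) = -13531 - 1*417628369/226604340 = -13531 - 417628369/226604340 = -3066600952909/226604340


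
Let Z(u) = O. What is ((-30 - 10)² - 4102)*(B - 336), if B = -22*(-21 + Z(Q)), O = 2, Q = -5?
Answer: -205164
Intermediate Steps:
Z(u) = 2
B = 418 (B = -22*(-21 + 2) = -22*(-19) = 418)
((-30 - 10)² - 4102)*(B - 336) = ((-30 - 10)² - 4102)*(418 - 336) = ((-40)² - 4102)*82 = (1600 - 4102)*82 = -2502*82 = -205164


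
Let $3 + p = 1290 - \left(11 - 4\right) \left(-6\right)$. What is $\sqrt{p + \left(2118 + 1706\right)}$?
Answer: $\sqrt{5153} \approx 71.784$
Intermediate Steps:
$p = 1329$ ($p = -3 + \left(1290 - \left(11 - 4\right) \left(-6\right)\right) = -3 + \left(1290 - 7 \left(-6\right)\right) = -3 + \left(1290 - -42\right) = -3 + \left(1290 + 42\right) = -3 + 1332 = 1329$)
$\sqrt{p + \left(2118 + 1706\right)} = \sqrt{1329 + \left(2118 + 1706\right)} = \sqrt{1329 + 3824} = \sqrt{5153}$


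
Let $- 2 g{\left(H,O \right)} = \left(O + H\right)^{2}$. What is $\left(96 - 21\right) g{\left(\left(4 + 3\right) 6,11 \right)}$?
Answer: $- \frac{210675}{2} \approx -1.0534 \cdot 10^{5}$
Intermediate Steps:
$g{\left(H,O \right)} = - \frac{\left(H + O\right)^{2}}{2}$ ($g{\left(H,O \right)} = - \frac{\left(O + H\right)^{2}}{2} = - \frac{\left(H + O\right)^{2}}{2}$)
$\left(96 - 21\right) g{\left(\left(4 + 3\right) 6,11 \right)} = \left(96 - 21\right) \left(- \frac{\left(\left(4 + 3\right) 6 + 11\right)^{2}}{2}\right) = 75 \left(- \frac{\left(7 \cdot 6 + 11\right)^{2}}{2}\right) = 75 \left(- \frac{\left(42 + 11\right)^{2}}{2}\right) = 75 \left(- \frac{53^{2}}{2}\right) = 75 \left(\left(- \frac{1}{2}\right) 2809\right) = 75 \left(- \frac{2809}{2}\right) = - \frac{210675}{2}$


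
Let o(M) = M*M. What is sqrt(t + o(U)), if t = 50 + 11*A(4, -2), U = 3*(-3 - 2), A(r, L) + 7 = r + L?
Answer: 2*sqrt(55) ≈ 14.832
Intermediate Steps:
A(r, L) = -7 + L + r (A(r, L) = -7 + (r + L) = -7 + (L + r) = -7 + L + r)
U = -15 (U = 3*(-5) = -15)
o(M) = M**2
t = -5 (t = 50 + 11*(-7 - 2 + 4) = 50 + 11*(-5) = 50 - 55 = -5)
sqrt(t + o(U)) = sqrt(-5 + (-15)**2) = sqrt(-5 + 225) = sqrt(220) = 2*sqrt(55)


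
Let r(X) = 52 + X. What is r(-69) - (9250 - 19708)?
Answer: 10441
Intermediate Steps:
r(-69) - (9250 - 19708) = (52 - 69) - (9250 - 19708) = -17 - 1*(-10458) = -17 + 10458 = 10441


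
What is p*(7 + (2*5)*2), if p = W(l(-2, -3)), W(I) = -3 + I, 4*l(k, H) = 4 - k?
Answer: -81/2 ≈ -40.500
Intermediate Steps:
l(k, H) = 1 - k/4 (l(k, H) = (4 - k)/4 = 1 - k/4)
p = -3/2 (p = -3 + (1 - ¼*(-2)) = -3 + (1 + ½) = -3 + 3/2 = -3/2 ≈ -1.5000)
p*(7 + (2*5)*2) = -3*(7 + (2*5)*2)/2 = -3*(7 + 10*2)/2 = -3*(7 + 20)/2 = -3/2*27 = -81/2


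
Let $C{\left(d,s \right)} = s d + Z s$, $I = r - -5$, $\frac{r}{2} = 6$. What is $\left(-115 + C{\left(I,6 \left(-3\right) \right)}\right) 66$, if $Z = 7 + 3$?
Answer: $-39666$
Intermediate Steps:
$r = 12$ ($r = 2 \cdot 6 = 12$)
$Z = 10$
$I = 17$ ($I = 12 - -5 = 12 + 5 = 17$)
$C{\left(d,s \right)} = 10 s + d s$ ($C{\left(d,s \right)} = s d + 10 s = d s + 10 s = 10 s + d s$)
$\left(-115 + C{\left(I,6 \left(-3\right) \right)}\right) 66 = \left(-115 + 6 \left(-3\right) \left(10 + 17\right)\right) 66 = \left(-115 - 486\right) 66 = \left(-601\right) 66 = -39666$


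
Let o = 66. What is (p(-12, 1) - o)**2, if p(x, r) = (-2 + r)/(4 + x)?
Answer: 277729/64 ≈ 4339.5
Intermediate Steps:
p(x, r) = (-2 + r)/(4 + x)
(p(-12, 1) - o)**2 = ((-2 + 1)/(4 - 12) - 1*66)**2 = (-1/(-8) - 66)**2 = (-1/8*(-1) - 66)**2 = (1/8 - 66)**2 = (-527/8)**2 = 277729/64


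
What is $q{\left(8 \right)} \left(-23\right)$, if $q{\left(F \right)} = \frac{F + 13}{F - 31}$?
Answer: $21$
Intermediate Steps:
$q{\left(F \right)} = \frac{13 + F}{-31 + F}$
$q{\left(8 \right)} \left(-23\right) = \frac{13 + 8}{-31 + 8} \left(-23\right) = \frac{1}{-23} \cdot 21 \left(-23\right) = \left(- \frac{1}{23}\right) 21 \left(-23\right) = \left(- \frac{21}{23}\right) \left(-23\right) = 21$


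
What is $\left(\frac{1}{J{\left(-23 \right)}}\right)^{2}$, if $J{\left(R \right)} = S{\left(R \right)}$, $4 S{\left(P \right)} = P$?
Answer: $\frac{16}{529} \approx 0.030246$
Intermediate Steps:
$S{\left(P \right)} = \frac{P}{4}$
$J{\left(R \right)} = \frac{R}{4}$
$\left(\frac{1}{J{\left(-23 \right)}}\right)^{2} = \left(\frac{1}{\frac{1}{4} \left(-23\right)}\right)^{2} = \left(\frac{1}{- \frac{23}{4}}\right)^{2} = \left(- \frac{4}{23}\right)^{2} = \frac{16}{529}$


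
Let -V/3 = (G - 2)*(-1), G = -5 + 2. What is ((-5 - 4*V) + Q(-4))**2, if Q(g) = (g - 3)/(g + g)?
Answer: 199809/64 ≈ 3122.0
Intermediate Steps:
G = -3
Q(g) = (-3 + g)/(2*g) (Q(g) = (-3 + g)/((2*g)) = (-3 + g)*(1/(2*g)) = (-3 + g)/(2*g))
V = -15 (V = -3*(-3 - 2)*(-1) = -(-15)*(-1) = -3*5 = -15)
((-5 - 4*V) + Q(-4))**2 = ((-5 - 4*(-15)) + (1/2)*(-3 - 4)/(-4))**2 = ((-5 + 60) + (1/2)*(-1/4)*(-7))**2 = (55 + 7/8)**2 = (447/8)**2 = 199809/64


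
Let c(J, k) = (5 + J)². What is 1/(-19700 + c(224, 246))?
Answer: 1/32741 ≈ 3.0543e-5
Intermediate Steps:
1/(-19700 + c(224, 246)) = 1/(-19700 + (5 + 224)²) = 1/(-19700 + 229²) = 1/(-19700 + 52441) = 1/32741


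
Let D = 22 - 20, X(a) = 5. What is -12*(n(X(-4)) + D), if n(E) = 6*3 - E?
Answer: -180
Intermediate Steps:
n(E) = 18 - E
D = 2
-12*(n(X(-4)) + D) = -12*((18 - 1*5) + 2) = -12*((18 - 5) + 2) = -12*(13 + 2) = -12*15 = -180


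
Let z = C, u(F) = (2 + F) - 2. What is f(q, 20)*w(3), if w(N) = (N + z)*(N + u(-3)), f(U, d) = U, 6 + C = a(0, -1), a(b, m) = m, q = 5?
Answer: 0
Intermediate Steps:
u(F) = F
C = -7 (C = -6 - 1 = -7)
z = -7
w(N) = (-7 + N)*(-3 + N) (w(N) = (N - 7)*(N - 3) = (-7 + N)*(-3 + N))
f(q, 20)*w(3) = 5*(21 + 3**2 - 10*3) = 5*(21 + 9 - 30) = 5*0 = 0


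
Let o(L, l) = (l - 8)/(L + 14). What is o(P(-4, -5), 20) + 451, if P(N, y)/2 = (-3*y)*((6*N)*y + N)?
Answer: 787903/1747 ≈ 451.00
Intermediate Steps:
P(N, y) = -6*y*(N + 6*N*y) (P(N, y) = 2*((-3*y)*((6*N)*y + N)) = 2*((-3*y)*(6*N*y + N)) = 2*((-3*y)*(N + 6*N*y)) = 2*(-3*y*(N + 6*N*y)) = -6*y*(N + 6*N*y))
o(L, l) = (-8 + l)/(14 + L)
o(P(-4, -5), 20) + 451 = (-8 + 20)/(14 - 6*(-4)*(-5)*(1 + 6*(-5))) + 451 = 12/(14 - 6*(-4)*(-5)*(1 - 30)) + 451 = 12/(14 - 6*(-4)*(-5)*(-29)) + 451 = 12/(14 + 3480) + 451 = 12/3494 + 451 = (1/3494)*12 + 451 = 6/1747 + 451 = 787903/1747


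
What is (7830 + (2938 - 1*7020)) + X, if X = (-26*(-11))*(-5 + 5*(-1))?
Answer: 888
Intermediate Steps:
X = -2860 (X = 286*(-5 - 5) = 286*(-10) = -2860)
(7830 + (2938 - 1*7020)) + X = (7830 + (2938 - 1*7020)) - 2860 = (7830 + (2938 - 7020)) - 2860 = (7830 - 4082) - 2860 = 3748 - 2860 = 888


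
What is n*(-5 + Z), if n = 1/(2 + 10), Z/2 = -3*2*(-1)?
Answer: 7/12 ≈ 0.58333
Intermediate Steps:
Z = 12 (Z = 2*(-3*2*(-1)) = 2*(-6*(-1)) = 2*6 = 12)
n = 1/12 ≈ 0.083333
n*(-5 + Z) = (-5 + 12)/12 = (1/12)*7 = 7/12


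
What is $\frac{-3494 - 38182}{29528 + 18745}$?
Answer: $- \frac{13892}{16091} \approx -0.86334$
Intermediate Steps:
$\frac{-3494 - 38182}{29528 + 18745} = - \frac{41676}{48273} = \left(-41676\right) \frac{1}{48273} = - \frac{13892}{16091}$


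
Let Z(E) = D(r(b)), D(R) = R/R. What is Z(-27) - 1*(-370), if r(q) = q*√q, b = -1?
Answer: 371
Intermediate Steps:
r(q) = q^(3/2)
D(R) = 1
Z(E) = 1
Z(-27) - 1*(-370) = 1 - 1*(-370) = 1 + 370 = 371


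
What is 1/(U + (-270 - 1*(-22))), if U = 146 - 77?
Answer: -1/179 ≈ -0.0055866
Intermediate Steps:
U = 69
1/(U + (-270 - 1*(-22))) = 1/(69 + (-270 - 1*(-22))) = 1/(69 + (-270 + 22)) = 1/(69 - 248) = 1/(-179) = -1/179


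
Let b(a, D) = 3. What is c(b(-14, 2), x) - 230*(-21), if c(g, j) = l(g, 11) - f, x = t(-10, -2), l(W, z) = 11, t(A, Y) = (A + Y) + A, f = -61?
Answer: 4902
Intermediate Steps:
t(A, Y) = Y + 2*A
x = -22 (x = -2 + 2*(-10) = -2 - 20 = -22)
c(g, j) = 72 (c(g, j) = 11 - 1*(-61) = 11 + 61 = 72)
c(b(-14, 2), x) - 230*(-21) = 72 - 230*(-21) = 72 + 4830 = 4902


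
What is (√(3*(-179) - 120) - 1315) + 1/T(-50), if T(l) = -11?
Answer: -14466/11 + 3*I*√73 ≈ -1315.1 + 25.632*I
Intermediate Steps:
(√(3*(-179) - 120) - 1315) + 1/T(-50) = (√(3*(-179) - 120) - 1315) + 1/(-11) = (√(-537 - 120) - 1315) - 1/11 = (√(-657) - 1315) - 1/11 = (3*I*√73 - 1315) - 1/11 = (-1315 + 3*I*√73) - 1/11 = -14466/11 + 3*I*√73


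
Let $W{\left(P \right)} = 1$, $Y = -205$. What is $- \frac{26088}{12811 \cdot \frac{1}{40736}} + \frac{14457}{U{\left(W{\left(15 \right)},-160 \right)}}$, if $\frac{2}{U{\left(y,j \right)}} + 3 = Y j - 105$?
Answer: $\frac{3026357496174}{12811} \approx 2.3623 \cdot 10^{8}$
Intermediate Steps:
$U{\left(y,j \right)} = \frac{2}{-108 - 205 j}$ ($U{\left(y,j \right)} = \frac{2}{-3 - \left(105 + 205 j\right)} = \frac{2}{-108 - 205 j}$)
$- \frac{26088}{12811 \cdot \frac{1}{40736}} + \frac{14457}{U{\left(W{\left(15 \right)},-160 \right)}} = - \frac{26088}{12811 \cdot \frac{1}{40736}} + \frac{14457}{\left(-2\right) \frac{1}{108 + 205 \left(-160\right)}} = - \frac{26088}{12811 \cdot \frac{1}{40736}} + \frac{14457}{\left(-2\right) \frac{1}{108 - 32800}} = - \frac{26088}{\frac{12811}{40736}} + \frac{14457}{\left(-2\right) \frac{1}{-32692}} = \left(-26088\right) \frac{40736}{12811} + \frac{14457}{\left(-2\right) \left(- \frac{1}{32692}\right)} = - \frac{1062720768}{12811} + 14457 \frac{1}{\frac{1}{16346}} = - \frac{1062720768}{12811} + 14457 \cdot 16346 = - \frac{1062720768}{12811} + 236314122 = \frac{3026357496174}{12811}$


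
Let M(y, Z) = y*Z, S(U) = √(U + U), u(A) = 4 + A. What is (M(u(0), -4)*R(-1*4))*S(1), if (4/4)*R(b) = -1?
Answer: 16*√2 ≈ 22.627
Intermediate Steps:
S(U) = √2*√U (S(U) = √(2*U) = √2*√U)
M(y, Z) = Z*y
R(b) = -1
(M(u(0), -4)*R(-1*4))*S(1) = (-4*(4 + 0)*(-1))*(√2*√1) = (-4*4*(-1))*(√2*1) = (-16*(-1))*√2 = 16*√2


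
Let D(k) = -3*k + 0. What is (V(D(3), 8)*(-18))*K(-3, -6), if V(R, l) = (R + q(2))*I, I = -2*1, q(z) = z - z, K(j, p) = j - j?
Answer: 0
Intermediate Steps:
D(k) = -3*k
K(j, p) = 0
q(z) = 0
I = -2
V(R, l) = -2*R (V(R, l) = (R + 0)*(-2) = R*(-2) = -2*R)
(V(D(3), 8)*(-18))*K(-3, -6) = (-(-6)*3*(-18))*0 = (-2*(-9)*(-18))*0 = (18*(-18))*0 = -324*0 = 0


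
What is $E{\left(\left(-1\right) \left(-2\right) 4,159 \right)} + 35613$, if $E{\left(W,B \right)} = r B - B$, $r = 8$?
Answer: $36726$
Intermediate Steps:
$E{\left(W,B \right)} = 7 B$ ($E{\left(W,B \right)} = 8 B - B = 7 B$)
$E{\left(\left(-1\right) \left(-2\right) 4,159 \right)} + 35613 = 7 \cdot 159 + 35613 = 1113 + 35613 = 36726$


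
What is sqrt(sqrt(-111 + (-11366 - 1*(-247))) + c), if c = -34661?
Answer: sqrt(-34661 + I*sqrt(11230)) ≈ 0.2846 + 186.17*I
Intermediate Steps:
sqrt(sqrt(-111 + (-11366 - 1*(-247))) + c) = sqrt(sqrt(-111 + (-11366 - 1*(-247))) - 34661) = sqrt(sqrt(-111 + (-11366 + 247)) - 34661) = sqrt(sqrt(-111 - 11119) - 34661) = sqrt(sqrt(-11230) - 34661) = sqrt(I*sqrt(11230) - 34661) = sqrt(-34661 + I*sqrt(11230))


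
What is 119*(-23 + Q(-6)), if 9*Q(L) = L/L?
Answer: -24514/9 ≈ -2723.8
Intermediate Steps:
Q(L) = ⅑ (Q(L) = (L/L)/9 = (⅑)*1 = ⅑)
119*(-23 + Q(-6)) = 119*(-23 + ⅑) = 119*(-206/9) = -24514/9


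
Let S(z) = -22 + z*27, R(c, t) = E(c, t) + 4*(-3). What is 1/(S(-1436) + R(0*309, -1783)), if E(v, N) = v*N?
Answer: -1/38806 ≈ -2.5769e-5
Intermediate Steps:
E(v, N) = N*v
R(c, t) = -12 + c*t (R(c, t) = t*c + 4*(-3) = c*t - 12 = -12 + c*t)
S(z) = -22 + 27*z
1/(S(-1436) + R(0*309, -1783)) = 1/((-22 + 27*(-1436)) + (-12 + (0*309)*(-1783))) = 1/((-22 - 38772) + (-12 + 0*(-1783))) = 1/(-38794 + (-12 + 0)) = 1/(-38794 - 12) = 1/(-38806) = -1/38806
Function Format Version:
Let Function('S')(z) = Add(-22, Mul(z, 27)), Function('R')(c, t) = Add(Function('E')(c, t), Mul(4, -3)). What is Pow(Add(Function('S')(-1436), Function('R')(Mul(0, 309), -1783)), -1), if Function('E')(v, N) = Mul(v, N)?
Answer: Rational(-1, 38806) ≈ -2.5769e-5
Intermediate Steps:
Function('E')(v, N) = Mul(N, v)
Function('R')(c, t) = Add(-12, Mul(c, t)) (Function('R')(c, t) = Add(Mul(t, c), Mul(4, -3)) = Add(Mul(c, t), -12) = Add(-12, Mul(c, t)))
Function('S')(z) = Add(-22, Mul(27, z))
Pow(Add(Function('S')(-1436), Function('R')(Mul(0, 309), -1783)), -1) = Pow(Add(Add(-22, Mul(27, -1436)), Add(-12, Mul(Mul(0, 309), -1783))), -1) = Pow(Add(Add(-22, -38772), Add(-12, Mul(0, -1783))), -1) = Pow(Add(-38794, Add(-12, 0)), -1) = Pow(Add(-38794, -12), -1) = Pow(-38806, -1) = Rational(-1, 38806)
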